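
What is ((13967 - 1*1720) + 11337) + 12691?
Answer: 36275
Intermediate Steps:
((13967 - 1*1720) + 11337) + 12691 = ((13967 - 1720) + 11337) + 12691 = (12247 + 11337) + 12691 = 23584 + 12691 = 36275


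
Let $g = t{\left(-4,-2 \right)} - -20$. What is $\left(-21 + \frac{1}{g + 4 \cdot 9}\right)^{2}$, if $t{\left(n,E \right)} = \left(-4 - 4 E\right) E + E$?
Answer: $\frac{931225}{2116} \approx 440.09$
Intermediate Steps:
$t{\left(n,E \right)} = E + E \left(-4 - 4 E\right)$ ($t{\left(n,E \right)} = E \left(-4 - 4 E\right) + E = E + E \left(-4 - 4 E\right)$)
$g = 10$ ($g = \left(-1\right) \left(-2\right) \left(3 + 4 \left(-2\right)\right) - -20 = \left(-1\right) \left(-2\right) \left(3 - 8\right) + 20 = \left(-1\right) \left(-2\right) \left(-5\right) + 20 = -10 + 20 = 10$)
$\left(-21 + \frac{1}{g + 4 \cdot 9}\right)^{2} = \left(-21 + \frac{1}{10 + 4 \cdot 9}\right)^{2} = \left(-21 + \frac{1}{10 + 36}\right)^{2} = \left(-21 + \frac{1}{46}\right)^{2} = \left(- \frac{965}{46}\right)^{2} = \frac{931225}{2116}$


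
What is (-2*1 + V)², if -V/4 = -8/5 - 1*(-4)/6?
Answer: 676/225 ≈ 3.0044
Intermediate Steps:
V = 56/15 (V = -4*(-8/5 - 1*(-4)/6) = -4*(-8*⅕ + 4*(⅙)) = -4*(-8/5 + ⅔) = -4*(-14/15) = 56/15 ≈ 3.7333)
(-2*1 + V)² = (-2*1 + 56/15)² = (-2 + 56/15)² = (26/15)² = 676/225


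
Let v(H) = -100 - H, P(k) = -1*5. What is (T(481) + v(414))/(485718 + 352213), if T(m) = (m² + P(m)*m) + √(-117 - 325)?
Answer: 228442/837931 + I*√442/837931 ≈ 0.27263 + 2.509e-5*I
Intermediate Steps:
P(k) = -5
T(m) = m² - 5*m + I*√442 (T(m) = (m² - 5*m) + √(-117 - 325) = (m² - 5*m) + √(-442) = (m² - 5*m) + I*√442 = m² - 5*m + I*√442)
(T(481) + v(414))/(485718 + 352213) = ((481² - 5*481 + I*√442) + (-100 - 1*414))/(485718 + 352213) = ((231361 - 2405 + I*√442) + (-100 - 414))/837931 = ((228956 + I*√442) - 514)*(1/837931) = (228442 + I*√442)*(1/837931) = 228442/837931 + I*√442/837931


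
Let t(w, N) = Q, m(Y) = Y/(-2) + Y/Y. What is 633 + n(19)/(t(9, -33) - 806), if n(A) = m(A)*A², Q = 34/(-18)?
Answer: 9260319/14542 ≈ 636.80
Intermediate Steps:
m(Y) = 1 - Y/2 (m(Y) = Y*(-½) + 1 = -Y/2 + 1 = 1 - Y/2)
Q = -17/9 (Q = 34*(-1/18) = -17/9 ≈ -1.8889)
t(w, N) = -17/9
n(A) = A²*(1 - A/2) (n(A) = (1 - A/2)*A² = A²*(1 - A/2))
633 + n(19)/(t(9, -33) - 806) = 633 + ((½)*19²*(2 - 1*19))/(-17/9 - 806) = 633 + ((½)*361*(2 - 19))/(-7271/9) = 633 - 9*361*(-17)/14542 = 633 - 9/7271*(-6137/2) = 633 + 55233/14542 = 9260319/14542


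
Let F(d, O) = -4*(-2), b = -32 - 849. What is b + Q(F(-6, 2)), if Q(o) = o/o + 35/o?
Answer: -7005/8 ≈ -875.63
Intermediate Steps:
b = -881
F(d, O) = 8
Q(o) = 1 + 35/o
b + Q(F(-6, 2)) = -881 + (35 + 8)/8 = -881 + (⅛)*43 = -881 + 43/8 = -7005/8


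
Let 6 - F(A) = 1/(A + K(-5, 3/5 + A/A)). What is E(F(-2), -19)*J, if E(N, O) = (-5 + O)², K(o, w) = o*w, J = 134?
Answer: 77184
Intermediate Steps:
F(A) = 6 - 1/(-8 + A) (F(A) = 6 - 1/(A - 5*(3/5 + A/A)) = 6 - 1/(A - 5*(3*(⅕) + 1)) = 6 - 1/(A - 5*(⅗ + 1)) = 6 - 1/(A - 5*8/5) = 6 - 1/(A - 8) = 6 - 1/(-8 + A))
E(F(-2), -19)*J = (-5 - 19)²*134 = (-24)²*134 = 576*134 = 77184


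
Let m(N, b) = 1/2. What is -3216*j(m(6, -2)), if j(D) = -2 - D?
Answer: 8040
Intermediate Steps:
m(N, b) = ½
-3216*j(m(6, -2)) = -3216*(-2 - 1*½) = -3216*(-2 - ½) = -3216*(-5/2) = 8040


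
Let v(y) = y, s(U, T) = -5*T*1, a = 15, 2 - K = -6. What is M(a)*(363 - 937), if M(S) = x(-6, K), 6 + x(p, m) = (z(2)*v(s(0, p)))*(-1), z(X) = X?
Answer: 37884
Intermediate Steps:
K = 8 (K = 2 - 1*(-6) = 2 + 6 = 8)
s(U, T) = -5*T
x(p, m) = -6 + 10*p (x(p, m) = -6 + (2*(-5*p))*(-1) = -6 - 10*p*(-1) = -6 + 10*p)
M(S) = -66 (M(S) = -6 + 10*(-6) = -6 - 60 = -66)
M(a)*(363 - 937) = -66*(363 - 937) = -66*(-574) = 37884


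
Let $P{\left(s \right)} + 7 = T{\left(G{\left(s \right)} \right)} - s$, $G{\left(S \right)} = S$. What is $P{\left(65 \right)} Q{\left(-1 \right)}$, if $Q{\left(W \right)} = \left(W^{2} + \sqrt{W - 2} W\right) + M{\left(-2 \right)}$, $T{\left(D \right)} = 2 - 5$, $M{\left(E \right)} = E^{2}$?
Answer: $-375 + 75 i \sqrt{3} \approx -375.0 + 129.9 i$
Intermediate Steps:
$T{\left(D \right)} = -3$
$P{\left(s \right)} = -10 - s$ ($P{\left(s \right)} = -7 - \left(3 + s\right) = -10 - s$)
$Q{\left(W \right)} = 4 + W^{2} + W \sqrt{-2 + W}$ ($Q{\left(W \right)} = \left(W^{2} + \sqrt{W - 2} W\right) + \left(-2\right)^{2} = \left(W^{2} + \sqrt{-2 + W} W\right) + 4 = \left(W^{2} + W \sqrt{-2 + W}\right) + 4 = 4 + W^{2} + W \sqrt{-2 + W}$)
$P{\left(65 \right)} Q{\left(-1 \right)} = \left(-10 - 65\right) \left(4 + \left(-1\right)^{2} - \sqrt{-2 - 1}\right) = \left(-10 - 65\right) \left(4 + 1 - \sqrt{-3}\right) = - 75 \left(4 + 1 - i \sqrt{3}\right) = - 75 \left(5 - i \sqrt{3}\right) = -375 + 75 i \sqrt{3}$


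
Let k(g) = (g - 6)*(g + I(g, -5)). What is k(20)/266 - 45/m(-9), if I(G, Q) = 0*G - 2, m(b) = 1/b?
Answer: 7713/19 ≈ 405.95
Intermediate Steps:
I(G, Q) = -2 (I(G, Q) = 0 - 2 = -2)
k(g) = (-6 + g)*(-2 + g) (k(g) = (g - 6)*(g - 2) = (-6 + g)*(-2 + g))
k(20)/266 - 45/m(-9) = (12 + 20**2 - 8*20)/266 - 45/(1/(-9)) = (12 + 400 - 160)*(1/266) - 45/(-1/9) = 252*(1/266) - 45*(-9) = 18/19 + 405 = 7713/19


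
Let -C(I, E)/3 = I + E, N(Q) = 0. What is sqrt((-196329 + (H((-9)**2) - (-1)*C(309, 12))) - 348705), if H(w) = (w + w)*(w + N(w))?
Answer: 35*I*sqrt(435) ≈ 729.98*I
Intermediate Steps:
H(w) = 2*w**2 (H(w) = (w + w)*(w + 0) = (2*w)*w = 2*w**2)
C(I, E) = -3*E - 3*I (C(I, E) = -3*(I + E) = -3*(E + I) = -3*E - 3*I)
sqrt((-196329 + (H((-9)**2) - (-1)*C(309, 12))) - 348705) = sqrt((-196329 + (2*((-9)**2)**2 - (-1)*(-3*12 - 3*309))) - 348705) = sqrt((-196329 + (2*81**2 - (-1)*(-36 - 927))) - 348705) = sqrt((-196329 + (2*6561 - (-1)*(-963))) - 348705) = sqrt((-196329 + (13122 - 1*963)) - 348705) = sqrt((-196329 + (13122 - 963)) - 348705) = sqrt((-196329 + 12159) - 348705) = sqrt(-184170 - 348705) = sqrt(-532875) = 35*I*sqrt(435)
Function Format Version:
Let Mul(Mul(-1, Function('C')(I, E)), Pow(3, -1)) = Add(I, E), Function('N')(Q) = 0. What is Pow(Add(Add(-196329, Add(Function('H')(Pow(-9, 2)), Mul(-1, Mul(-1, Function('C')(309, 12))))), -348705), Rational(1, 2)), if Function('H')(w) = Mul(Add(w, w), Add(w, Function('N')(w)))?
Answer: Mul(35, I, Pow(435, Rational(1, 2))) ≈ Mul(729.98, I)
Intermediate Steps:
Function('H')(w) = Mul(2, Pow(w, 2)) (Function('H')(w) = Mul(Add(w, w), Add(w, 0)) = Mul(Mul(2, w), w) = Mul(2, Pow(w, 2)))
Function('C')(I, E) = Add(Mul(-3, E), Mul(-3, I)) (Function('C')(I, E) = Mul(-3, Add(I, E)) = Mul(-3, Add(E, I)) = Add(Mul(-3, E), Mul(-3, I)))
Pow(Add(Add(-196329, Add(Function('H')(Pow(-9, 2)), Mul(-1, Mul(-1, Function('C')(309, 12))))), -348705), Rational(1, 2)) = Pow(Add(Add(-196329, Add(Mul(2, Pow(Pow(-9, 2), 2)), Mul(-1, Mul(-1, Add(Mul(-3, 12), Mul(-3, 309)))))), -348705), Rational(1, 2)) = Pow(Add(Add(-196329, Add(Mul(2, Pow(81, 2)), Mul(-1, Mul(-1, Add(-36, -927))))), -348705), Rational(1, 2)) = Pow(Add(Add(-196329, Add(Mul(2, 6561), Mul(-1, Mul(-1, -963)))), -348705), Rational(1, 2)) = Pow(Add(Add(-196329, Add(13122, Mul(-1, 963))), -348705), Rational(1, 2)) = Pow(Add(Add(-196329, Add(13122, -963)), -348705), Rational(1, 2)) = Pow(Add(Add(-196329, 12159), -348705), Rational(1, 2)) = Pow(Add(-184170, -348705), Rational(1, 2)) = Pow(-532875, Rational(1, 2)) = Mul(35, I, Pow(435, Rational(1, 2)))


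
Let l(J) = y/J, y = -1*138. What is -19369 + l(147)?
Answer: -949127/49 ≈ -19370.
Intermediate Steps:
y = -138
l(J) = -138/J
-19369 + l(147) = -19369 - 138/147 = -19369 - 138*1/147 = -19369 - 46/49 = -949127/49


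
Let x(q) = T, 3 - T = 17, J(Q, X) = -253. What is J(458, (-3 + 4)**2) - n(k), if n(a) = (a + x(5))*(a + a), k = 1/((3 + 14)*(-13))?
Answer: -12362963/48841 ≈ -253.13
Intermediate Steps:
T = -14 (T = 3 - 1*17 = 3 - 17 = -14)
k = -1/221 (k = 1/(17*(-13)) = 1/(-221) = -1/221 ≈ -0.0045249)
x(q) = -14
n(a) = 2*a*(-14 + a) (n(a) = (a - 14)*(a + a) = (-14 + a)*(2*a) = 2*a*(-14 + a))
J(458, (-3 + 4)**2) - n(k) = -253 - 2*(-1)*(-14 - 1/221)/221 = -253 - 2*(-1)*(-3095)/(221*221) = -253 - 1*6190/48841 = -253 - 6190/48841 = -12362963/48841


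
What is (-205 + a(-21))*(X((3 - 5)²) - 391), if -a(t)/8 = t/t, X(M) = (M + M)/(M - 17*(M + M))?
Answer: 916255/11 ≈ 83296.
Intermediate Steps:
X(M) = -2/33 (X(M) = (2*M)/(M - 34*M) = (2*M)/((-33*M)) = (2*M)*(-1/(33*M)) = -2/33)
a(t) = -8 (a(t) = -8*t/t = -8*1 = -8)
(-205 + a(-21))*(X((3 - 5)²) - 391) = (-205 - 8)*(-2/33 - 391) = -213*(-12905/33) = 916255/11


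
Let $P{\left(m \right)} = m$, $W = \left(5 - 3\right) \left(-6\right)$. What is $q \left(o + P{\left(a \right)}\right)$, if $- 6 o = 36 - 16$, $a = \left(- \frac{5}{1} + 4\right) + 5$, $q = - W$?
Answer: $8$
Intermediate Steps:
$W = -12$ ($W = 2 \left(-6\right) = -12$)
$q = 12$ ($q = \left(-1\right) \left(-12\right) = 12$)
$a = 4$ ($a = \left(\left(-5\right) 1 + 4\right) + 5 = \left(-5 + 4\right) + 5 = -1 + 5 = 4$)
$o = - \frac{10}{3}$ ($o = - \frac{36 - 16}{6} = \left(- \frac{1}{6}\right) 20 = - \frac{10}{3} \approx -3.3333$)
$q \left(o + P{\left(a \right)}\right) = 12 \left(- \frac{10}{3} + 4\right) = 12 \cdot \frac{2}{3} = 8$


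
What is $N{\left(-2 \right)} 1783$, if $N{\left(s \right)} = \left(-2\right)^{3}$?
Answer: $-14264$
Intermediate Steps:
$N{\left(s \right)} = -8$
$N{\left(-2 \right)} 1783 = \left(-8\right) 1783 = -14264$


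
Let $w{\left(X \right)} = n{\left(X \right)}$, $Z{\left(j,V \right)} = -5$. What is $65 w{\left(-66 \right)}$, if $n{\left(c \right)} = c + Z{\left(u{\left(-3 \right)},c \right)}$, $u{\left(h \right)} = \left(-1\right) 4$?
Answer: $-4615$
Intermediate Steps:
$u{\left(h \right)} = -4$
$n{\left(c \right)} = -5 + c$ ($n{\left(c \right)} = c - 5 = -5 + c$)
$w{\left(X \right)} = -5 + X$
$65 w{\left(-66 \right)} = 65 \left(-5 - 66\right) = 65 \left(-71\right) = -4615$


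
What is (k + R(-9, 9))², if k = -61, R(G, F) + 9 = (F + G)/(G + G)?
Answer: 4900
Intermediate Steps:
R(G, F) = -9 + (F + G)/(2*G) (R(G, F) = -9 + (F + G)/(G + G) = -9 + (F + G)/((2*G)) = -9 + (F + G)*(1/(2*G)) = -9 + (F + G)/(2*G))
(k + R(-9, 9))² = (-61 + (½)*(9 - 17*(-9))/(-9))² = (-61 + (½)*(-⅑)*(9 + 153))² = (-61 + (½)*(-⅑)*162)² = (-61 - 9)² = (-70)² = 4900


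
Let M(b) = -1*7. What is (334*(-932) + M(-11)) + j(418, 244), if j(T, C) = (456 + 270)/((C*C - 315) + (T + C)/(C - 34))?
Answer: -967899543945/3109268 ≈ -3.1130e+5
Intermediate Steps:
M(b) = -7
j(T, C) = 726/(-315 + C**2 + (C + T)/(-34 + C)) (j(T, C) = 726/((C**2 - 315) + (C + T)/(-34 + C)) = 726/((-315 + C**2) + (C + T)/(-34 + C)) = 726/(-315 + C**2 + (C + T)/(-34 + C)))
(334*(-932) + M(-11)) + j(418, 244) = (334*(-932) - 7) + 726*(-34 + 244)/(10710 + 418 + 244**3 - 314*244 - 34*244**2) = (-311288 - 7) + 726*210/(10710 + 418 + 14526784 - 76616 - 34*59536) = -311295 + 726*210/(10710 + 418 + 14526784 - 76616 - 2024224) = -311295 + 726*210/12437072 = -311295 + 726*(1/12437072)*210 = -311295 + 38115/3109268 = -967899543945/3109268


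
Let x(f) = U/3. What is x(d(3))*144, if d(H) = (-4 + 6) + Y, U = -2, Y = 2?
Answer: -96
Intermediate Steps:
d(H) = 4 (d(H) = (-4 + 6) + 2 = 2 + 2 = 4)
x(f) = -⅔ (x(f) = -2/3 = -2*⅓ = -⅔)
x(d(3))*144 = -⅔*144 = -96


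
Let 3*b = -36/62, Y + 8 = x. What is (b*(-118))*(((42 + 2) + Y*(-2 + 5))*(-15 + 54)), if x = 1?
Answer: 635076/31 ≈ 20486.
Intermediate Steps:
Y = -7 (Y = -8 + 1 = -7)
b = -6/31 (b = (-36/62)/3 = (-36*1/62)/3 = (⅓)*(-18/31) = -6/31 ≈ -0.19355)
(b*(-118))*(((42 + 2) + Y*(-2 + 5))*(-15 + 54)) = (-6/31*(-118))*(((42 + 2) - 7*(-2 + 5))*(-15 + 54)) = 708*((44 - 7*3)*39)/31 = 708*((44 - 21)*39)/31 = 708*(23*39)/31 = (708/31)*897 = 635076/31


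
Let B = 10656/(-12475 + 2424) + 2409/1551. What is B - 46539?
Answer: -21984651092/472397 ≈ -46539.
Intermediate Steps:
B = 232891/472397 (B = 10656/(-10051) + 2409*(1/1551) = 10656*(-1/10051) + 73/47 = -10656/10051 + 73/47 = 232891/472397 ≈ 0.49300)
B - 46539 = 232891/472397 - 46539 = -21984651092/472397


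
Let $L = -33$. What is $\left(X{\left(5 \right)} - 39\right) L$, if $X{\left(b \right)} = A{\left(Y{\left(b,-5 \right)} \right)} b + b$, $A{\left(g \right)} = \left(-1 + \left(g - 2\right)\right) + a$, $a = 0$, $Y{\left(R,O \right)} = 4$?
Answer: $957$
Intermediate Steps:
$A{\left(g \right)} = -3 + g$ ($A{\left(g \right)} = \left(-1 + \left(g - 2\right)\right) + 0 = \left(-1 + \left(-2 + g\right)\right) + 0 = \left(-3 + g\right) + 0 = -3 + g$)
$X{\left(b \right)} = 2 b$ ($X{\left(b \right)} = \left(-3 + 4\right) b + b = 1 b + b = b + b = 2 b$)
$\left(X{\left(5 \right)} - 39\right) L = \left(2 \cdot 5 - 39\right) \left(-33\right) = \left(10 - 39\right) \left(-33\right) = \left(-29\right) \left(-33\right) = 957$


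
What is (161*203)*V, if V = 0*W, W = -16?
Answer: 0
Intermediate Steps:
V = 0 (V = 0*(-16) = 0)
(161*203)*V = (161*203)*0 = 32683*0 = 0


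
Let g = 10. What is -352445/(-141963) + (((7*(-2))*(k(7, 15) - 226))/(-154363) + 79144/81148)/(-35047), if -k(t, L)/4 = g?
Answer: 38681071350236363225/15580703266754966241 ≈ 2.4826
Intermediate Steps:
k(t, L) = -40 (k(t, L) = -4*10 = -40)
-352445/(-141963) + (((7*(-2))*(k(7, 15) - 226))/(-154363) + 79144/81148)/(-35047) = -352445/(-141963) + (((7*(-2))*(-40 - 226))/(-154363) + 79144/81148)/(-35047) = -352445*(-1/141963) + (-14*(-266)*(-1/154363) + 79144*(1/81148))*(-1/35047) = 352445/141963 + (3724*(-1/154363) + 19786/20287)*(-1/35047) = 352445/141963 + (-3724/154363 + 19786/20287)*(-1/35047) = 352445/141963 + (2978677530/3131562181)*(-1/35047) = 352445/141963 - 2978677530/109751859757507 = 38681071350236363225/15580703266754966241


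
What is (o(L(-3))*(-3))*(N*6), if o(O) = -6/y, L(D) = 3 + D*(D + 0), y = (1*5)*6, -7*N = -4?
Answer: 72/35 ≈ 2.0571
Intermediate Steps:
N = 4/7 (N = -1/7*(-4) = 4/7 ≈ 0.57143)
y = 30 (y = 5*6 = 30)
L(D) = 3 + D**2 (L(D) = 3 + D*D = 3 + D**2)
o(O) = -1/5 (o(O) = -6/30 = -6*1/30 = -1/5)
(o(L(-3))*(-3))*(N*6) = (-1/5*(-3))*((4/7)*6) = (3/5)*(24/7) = 72/35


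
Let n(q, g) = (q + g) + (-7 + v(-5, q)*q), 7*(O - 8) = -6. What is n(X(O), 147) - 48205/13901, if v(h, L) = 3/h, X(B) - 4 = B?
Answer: 68596281/486535 ≈ 140.99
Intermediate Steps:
O = 50/7 (O = 8 + (⅐)*(-6) = 8 - 6/7 = 50/7 ≈ 7.1429)
X(B) = 4 + B
n(q, g) = -7 + g + 2*q/5 (n(q, g) = (q + g) + (-7 + (3/(-5))*q) = (g + q) + (-7 + (3*(-⅕))*q) = (g + q) + (-7 - 3*q/5) = -7 + g + 2*q/5)
n(X(O), 147) - 48205/13901 = (-7 + 147 + 2*(4 + 50/7)/5) - 48205/13901 = (-7 + 147 + (⅖)*(78/7)) - 48205/13901 = (-7 + 147 + 156/35) - 1*48205/13901 = 5056/35 - 48205/13901 = 68596281/486535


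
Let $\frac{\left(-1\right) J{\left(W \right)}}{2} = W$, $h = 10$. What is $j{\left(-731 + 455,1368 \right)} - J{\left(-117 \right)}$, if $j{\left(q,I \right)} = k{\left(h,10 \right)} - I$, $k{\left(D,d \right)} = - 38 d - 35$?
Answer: $-2017$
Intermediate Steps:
$k{\left(D,d \right)} = -35 - 38 d$
$J{\left(W \right)} = - 2 W$
$j{\left(q,I \right)} = -415 - I$ ($j{\left(q,I \right)} = \left(-35 - 380\right) - I = -415 - I$)
$j{\left(-731 + 455,1368 \right)} - J{\left(-117 \right)} = \left(-415 - 1368\right) - \left(-2\right) \left(-117\right) = \left(-415 - 1368\right) - 234 = -1783 - 234 = -2017$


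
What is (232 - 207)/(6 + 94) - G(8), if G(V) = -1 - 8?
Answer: 37/4 ≈ 9.2500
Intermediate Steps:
G(V) = -9
(232 - 207)/(6 + 94) - G(8) = (232 - 207)/(6 + 94) - 1*(-9) = 25/100 + 9 = 25*(1/100) + 9 = ¼ + 9 = 37/4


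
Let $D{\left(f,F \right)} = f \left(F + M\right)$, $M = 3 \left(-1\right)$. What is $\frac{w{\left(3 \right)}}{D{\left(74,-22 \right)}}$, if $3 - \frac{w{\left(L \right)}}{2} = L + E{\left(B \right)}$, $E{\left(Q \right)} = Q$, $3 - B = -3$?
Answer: $\frac{6}{925} \approx 0.0064865$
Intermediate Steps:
$B = 6$ ($B = 3 - -3 = 3 + 3 = 6$)
$M = -3$
$D{\left(f,F \right)} = f \left(-3 + F\right)$ ($D{\left(f,F \right)} = f \left(F - 3\right) = f \left(-3 + F\right)$)
$w{\left(L \right)} = -6 - 2 L$ ($w{\left(L \right)} = 6 - 2 \left(L + 6\right) = 6 - 2 \left(6 + L\right) = 6 - \left(12 + 2 L\right) = -6 - 2 L$)
$\frac{w{\left(3 \right)}}{D{\left(74,-22 \right)}} = \frac{-6 - 6}{74 \left(-3 - 22\right)} = \frac{-6 - 6}{74 \left(-25\right)} = - \frac{12}{-1850} = \left(-12\right) \left(- \frac{1}{1850}\right) = \frac{6}{925}$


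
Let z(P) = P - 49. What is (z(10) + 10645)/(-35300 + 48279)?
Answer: 10606/12979 ≈ 0.81717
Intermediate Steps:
z(P) = -49 + P
(z(10) + 10645)/(-35300 + 48279) = ((-49 + 10) + 10645)/(-35300 + 48279) = (-39 + 10645)/12979 = 10606*(1/12979) = 10606/12979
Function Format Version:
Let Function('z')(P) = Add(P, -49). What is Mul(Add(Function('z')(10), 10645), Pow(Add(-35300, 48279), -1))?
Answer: Rational(10606, 12979) ≈ 0.81717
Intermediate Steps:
Function('z')(P) = Add(-49, P)
Mul(Add(Function('z')(10), 10645), Pow(Add(-35300, 48279), -1)) = Mul(Add(Add(-49, 10), 10645), Pow(Add(-35300, 48279), -1)) = Mul(Add(-39, 10645), Pow(12979, -1)) = Mul(10606, Rational(1, 12979)) = Rational(10606, 12979)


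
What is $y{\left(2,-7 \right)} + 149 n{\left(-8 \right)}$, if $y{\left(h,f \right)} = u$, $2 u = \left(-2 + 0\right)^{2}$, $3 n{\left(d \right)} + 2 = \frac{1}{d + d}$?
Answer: $- \frac{1607}{16} \approx -100.44$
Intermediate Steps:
$n{\left(d \right)} = - \frac{2}{3} + \frac{1}{6 d}$ ($n{\left(d \right)} = - \frac{2}{3} + \frac{1}{3 \left(d + d\right)} = - \frac{2}{3} + \frac{1}{3 \cdot 2 d} = - \frac{2}{3} + \frac{\frac{1}{2} \frac{1}{d}}{3} = - \frac{2}{3} + \frac{1}{6 d}$)
$u = 2$ ($u = \frac{\left(-2 + 0\right)^{2}}{2} = \frac{\left(-2\right)^{2}}{2} = \frac{1}{2} \cdot 4 = 2$)
$y{\left(h,f \right)} = 2$
$y{\left(2,-7 \right)} + 149 n{\left(-8 \right)} = 2 + 149 \frac{1 - -32}{6 \left(-8\right)} = 2 + 149 \cdot \frac{1}{6} \left(- \frac{1}{8}\right) \left(1 + 32\right) = 2 + 149 \cdot \frac{1}{6} \left(- \frac{1}{8}\right) 33 = 2 + 149 \left(- \frac{11}{16}\right) = 2 - \frac{1639}{16} = - \frac{1607}{16}$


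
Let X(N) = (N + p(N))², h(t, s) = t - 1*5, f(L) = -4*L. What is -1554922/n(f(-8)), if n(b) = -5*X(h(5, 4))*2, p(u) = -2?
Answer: 777461/20 ≈ 38873.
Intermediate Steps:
h(t, s) = -5 + t (h(t, s) = t - 5 = -5 + t)
X(N) = (-2 + N)² (X(N) = (N - 2)² = (-2 + N)²)
n(b) = -40 (n(b) = -5*(-2 + (-5 + 5))²*2 = -5*(-2 + 0)²*2 = -5*(-2)²*2 = -5*4*2 = -20*2 = -40)
-1554922/n(f(-8)) = -1554922/(-40) = -1554922*(-1/40) = 777461/20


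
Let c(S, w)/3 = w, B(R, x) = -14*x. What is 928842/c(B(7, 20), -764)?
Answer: -154807/382 ≈ -405.25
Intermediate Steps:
c(S, w) = 3*w
928842/c(B(7, 20), -764) = 928842/((3*(-764))) = 928842/(-2292) = 928842*(-1/2292) = -154807/382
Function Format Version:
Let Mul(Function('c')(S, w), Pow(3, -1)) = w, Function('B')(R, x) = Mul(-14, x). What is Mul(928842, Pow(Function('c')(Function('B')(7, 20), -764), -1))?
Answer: Rational(-154807, 382) ≈ -405.25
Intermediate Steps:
Function('c')(S, w) = Mul(3, w)
Mul(928842, Pow(Function('c')(Function('B')(7, 20), -764), -1)) = Mul(928842, Pow(Mul(3, -764), -1)) = Mul(928842, Pow(-2292, -1)) = Mul(928842, Rational(-1, 2292)) = Rational(-154807, 382)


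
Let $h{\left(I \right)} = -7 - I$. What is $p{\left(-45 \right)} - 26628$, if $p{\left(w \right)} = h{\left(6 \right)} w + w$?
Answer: $-26088$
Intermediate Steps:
$p{\left(w \right)} = - 12 w$ ($p{\left(w \right)} = \left(-7 - 6\right) w + w = - 13 w + w = - 12 w$)
$p{\left(-45 \right)} - 26628 = \left(-12\right) \left(-45\right) - 26628 = 540 - 26628 = -26088$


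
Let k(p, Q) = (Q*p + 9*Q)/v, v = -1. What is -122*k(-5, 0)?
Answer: 0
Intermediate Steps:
k(p, Q) = -9*Q - Q*p (k(p, Q) = (Q*p + 9*Q)/(-1) = (9*Q + Q*p)*(-1) = -9*Q - Q*p)
-122*k(-5, 0) = -(-122)*0*(9 - 5) = -(-122)*0*4 = -122*0 = 0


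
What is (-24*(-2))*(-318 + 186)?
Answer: -6336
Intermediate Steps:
(-24*(-2))*(-318 + 186) = 48*(-132) = -6336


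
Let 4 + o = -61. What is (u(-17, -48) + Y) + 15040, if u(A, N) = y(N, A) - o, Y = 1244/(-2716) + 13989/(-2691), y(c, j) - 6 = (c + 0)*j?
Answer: 9697101257/609063 ≈ 15921.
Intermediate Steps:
y(c, j) = 6 + c*j (y(c, j) = 6 + (c + 0)*j = 6 + c*j)
o = -65 (o = -4 - 61 = -65)
Y = -3445144/609063 (Y = 1244*(-1/2716) + 13989*(-1/2691) = -311/679 - 4663/897 = -3445144/609063 ≈ -5.6565)
u(A, N) = 71 + A*N (u(A, N) = (6 + N*A) - 1*(-65) = (6 + A*N) + 65 = 71 + A*N)
(u(-17, -48) + Y) + 15040 = ((71 - 17*(-48)) - 3445144/609063) + 15040 = ((71 + 816) - 3445144/609063) + 15040 = (887 - 3445144/609063) + 15040 = 536793737/609063 + 15040 = 9697101257/609063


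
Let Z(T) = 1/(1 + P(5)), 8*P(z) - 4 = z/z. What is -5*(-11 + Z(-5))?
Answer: 675/13 ≈ 51.923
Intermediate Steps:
P(z) = 5/8 (P(z) = 1/2 + (z/z)/8 = 1/2 + (1/8)*1 = 1/2 + 1/8 = 5/8)
Z(T) = 8/13 (Z(T) = 1/(1 + 5/8) = 1/(13/8) = 8/13)
-5*(-11 + Z(-5)) = -5*(-11 + 8/13) = -5*(-135/13) = 675/13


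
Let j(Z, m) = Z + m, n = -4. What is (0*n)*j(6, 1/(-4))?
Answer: 0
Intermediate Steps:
(0*n)*j(6, 1/(-4)) = (0*(-4))*(6 + 1/(-4)) = 0*(6 + 1*(-¼)) = 0*(6 - ¼) = 0*(23/4) = 0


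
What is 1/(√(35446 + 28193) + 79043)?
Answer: 79043/6247732210 - 3*√7071/6247732210 ≈ 1.2611e-5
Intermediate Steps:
1/(√(35446 + 28193) + 79043) = 1/(√63639 + 79043) = 1/(3*√7071 + 79043) = 1/(79043 + 3*√7071)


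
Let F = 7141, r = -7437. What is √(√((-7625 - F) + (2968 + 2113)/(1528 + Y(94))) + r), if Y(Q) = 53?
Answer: √(-18589235157 + 1581*I*√36900484665)/1581 ≈ 0.70443 + 86.241*I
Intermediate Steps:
√(√((-7625 - F) + (2968 + 2113)/(1528 + Y(94))) + r) = √(√((-7625 - 1*7141) + (2968 + 2113)/(1528 + 53)) - 7437) = √(√((-7625 - 7141) + 5081/1581) - 7437) = √(√(-14766 + 5081*(1/1581)) - 7437) = √(√(-14766 + 5081/1581) - 7437) = √(√(-23339965/1581) - 7437) = √(I*√36900484665/1581 - 7437) = √(-7437 + I*√36900484665/1581)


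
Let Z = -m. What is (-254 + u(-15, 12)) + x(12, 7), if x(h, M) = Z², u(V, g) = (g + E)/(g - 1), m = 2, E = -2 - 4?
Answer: -2744/11 ≈ -249.45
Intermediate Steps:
E = -6
Z = -2 (Z = -1*2 = -2)
u(V, g) = (-6 + g)/(-1 + g) (u(V, g) = (g - 6)/(g - 1) = (-6 + g)/(-1 + g))
x(h, M) = 4 (x(h, M) = (-2)² = 4)
(-254 + u(-15, 12)) + x(12, 7) = (-254 + (-6 + 12)/(-1 + 12)) + 4 = (-254 + 6/11) + 4 = -2788/11 + 4 = -2744/11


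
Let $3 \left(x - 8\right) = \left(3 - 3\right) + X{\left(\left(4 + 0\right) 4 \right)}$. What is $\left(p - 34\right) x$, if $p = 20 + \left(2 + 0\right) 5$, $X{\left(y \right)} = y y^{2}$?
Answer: $- \frac{16480}{3} \approx -5493.3$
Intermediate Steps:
$X{\left(y \right)} = y^{3}$
$x = \frac{4120}{3}$ ($x = 8 + \frac{\left(3 - 3\right) + \left(\left(4 + 0\right) 4\right)^{3}}{3} = 8 + \frac{0 + \left(4 \cdot 4\right)^{3}}{3} = 8 + \frac{0 + 16^{3}}{3} = 8 + \frac{0 + 4096}{3} = 8 + \frac{1}{3} \cdot 4096 = 8 + \frac{4096}{3} = \frac{4120}{3} \approx 1373.3$)
$p = 30$ ($p = 20 + 2 \cdot 5 = 20 + 10 = 30$)
$\left(p - 34\right) x = \left(30 - 34\right) \frac{4120}{3} = \left(-4\right) \frac{4120}{3} = - \frac{16480}{3}$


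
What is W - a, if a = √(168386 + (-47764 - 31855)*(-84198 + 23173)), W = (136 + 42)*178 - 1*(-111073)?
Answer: 142757 - 7*√99161589 ≈ 73051.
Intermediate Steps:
W = 142757 (W = 178*178 + 111073 = 31684 + 111073 = 142757)
a = 7*√99161589 (a = √(168386 - 79619*(-61025)) = √(168386 + 4858749475) = √4858917861 = 7*√99161589 ≈ 69706.)
W - a = 142757 - 7*√99161589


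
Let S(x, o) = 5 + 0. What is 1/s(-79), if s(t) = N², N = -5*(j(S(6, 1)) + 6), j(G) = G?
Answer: 1/3025 ≈ 0.00033058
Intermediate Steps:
S(x, o) = 5
N = -55 (N = -5*(5 + 6) = -5*11 = -55)
s(t) = 3025 (s(t) = (-55)² = 3025)
1/s(-79) = 1/3025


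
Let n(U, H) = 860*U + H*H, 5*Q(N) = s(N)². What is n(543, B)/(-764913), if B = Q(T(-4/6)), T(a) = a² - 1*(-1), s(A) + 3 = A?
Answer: -76596432916/125464854825 ≈ -0.61050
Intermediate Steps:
s(A) = -3 + A
T(a) = 1 + a² (T(a) = a² + 1 = 1 + a²)
Q(N) = (-3 + N)²/5
B = 196/405 (B = (-3 + (1 + (-4/6)²))²/5 = (-3 + (1 + (-4*⅙)²))²/5 = (-3 + (1 + (-⅔)²))²/5 = (-3 + (1 + 4/9))²/5 = (-3 + 13/9)²/5 = (-14/9)²/5 = (⅕)*(196/81) = 196/405 ≈ 0.48395)
n(U, H) = H² + 860*U (n(U, H) = 860*U + H² = H² + 860*U)
n(543, B)/(-764913) = ((196/405)² + 860*543)/(-764913) = (38416/164025 + 466980)*(-1/764913) = (76596432916/164025)*(-1/764913) = -76596432916/125464854825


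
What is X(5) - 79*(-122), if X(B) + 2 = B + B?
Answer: 9646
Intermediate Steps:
X(B) = -2 + 2*B (X(B) = -2 + (B + B) = -2 + 2*B)
X(5) - 79*(-122) = (-2 + 2*5) - 79*(-122) = (-2 + 10) + 9638 = 8 + 9638 = 9646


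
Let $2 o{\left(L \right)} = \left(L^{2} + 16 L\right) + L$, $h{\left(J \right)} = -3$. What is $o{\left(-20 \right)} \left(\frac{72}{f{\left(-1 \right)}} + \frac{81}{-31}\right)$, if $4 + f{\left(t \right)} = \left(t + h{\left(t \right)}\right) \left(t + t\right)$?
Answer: $\frac{14310}{31} \approx 461.61$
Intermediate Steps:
$o{\left(L \right)} = \frac{L^{2}}{2} + \frac{17 L}{2}$ ($o{\left(L \right)} = \frac{\left(L^{2} + 16 L\right) + L}{2} = \frac{L^{2} + 17 L}{2} = \frac{L^{2}}{2} + \frac{17 L}{2}$)
$f{\left(t \right)} = -4 + 2 t \left(-3 + t\right)$ ($f{\left(t \right)} = -4 + \left(t - 3\right) \left(t + t\right) = -4 + \left(-3 + t\right) 2 t = -4 + 2 t \left(-3 + t\right)$)
$o{\left(-20 \right)} \left(\frac{72}{f{\left(-1 \right)}} + \frac{81}{-31}\right) = \frac{1}{2} \left(-20\right) \left(17 - 20\right) \left(\frac{72}{-4 - -6 + 2 \left(-1\right)^{2}} + \frac{81}{-31}\right) = \frac{1}{2} \left(-20\right) \left(-3\right) \left(\frac{72}{-4 + 6 + 2 \cdot 1} + 81 \left(- \frac{1}{31}\right)\right) = 30 \left(\frac{72}{-4 + 6 + 2} - \frac{81}{31}\right) = 30 \left(\frac{72}{4} - \frac{81}{31}\right) = 30 \left(72 \cdot \frac{1}{4} - \frac{81}{31}\right) = 30 \left(18 - \frac{81}{31}\right) = 30 \cdot \frac{477}{31} = \frac{14310}{31}$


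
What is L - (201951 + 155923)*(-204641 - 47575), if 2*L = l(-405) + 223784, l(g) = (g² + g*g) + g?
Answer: 180523648997/2 ≈ 9.0262e+10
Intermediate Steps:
l(g) = g + 2*g² (l(g) = (g² + g²) + g = 2*g² + g = g + 2*g²)
L = 551429/2 (L = (-405*(1 + 2*(-405)) + 223784)/2 = (-405*(1 - 810) + 223784)/2 = (-405*(-809) + 223784)/2 = (327645 + 223784)/2 = (½)*551429 = 551429/2 ≈ 2.7571e+5)
L - (201951 + 155923)*(-204641 - 47575) = 551429/2 - (201951 + 155923)*(-204641 - 47575) = 551429/2 - 357874*(-252216) = 551429/2 - 1*(-90261548784) = 551429/2 + 90261548784 = 180523648997/2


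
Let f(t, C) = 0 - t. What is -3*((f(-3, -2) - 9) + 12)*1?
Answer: -18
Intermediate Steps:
f(t, C) = -t
-3*((f(-3, -2) - 9) + 12)*1 = -3*((-1*(-3) - 9) + 12)*1 = -3*((3 - 9) + 12)*1 = -3*(-6 + 12)*1 = -3*6*1 = -18*1 = -18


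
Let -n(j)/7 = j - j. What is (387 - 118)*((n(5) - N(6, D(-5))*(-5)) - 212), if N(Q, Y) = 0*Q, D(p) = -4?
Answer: -57028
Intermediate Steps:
N(Q, Y) = 0
n(j) = 0 (n(j) = -7*(j - j) = -7*0 = 0)
(387 - 118)*((n(5) - N(6, D(-5))*(-5)) - 212) = (387 - 118)*((0 - 1*0*(-5)) - 212) = 269*((0 + 0*(-5)) - 212) = 269*((0 + 0) - 212) = 269*(0 - 212) = 269*(-212) = -57028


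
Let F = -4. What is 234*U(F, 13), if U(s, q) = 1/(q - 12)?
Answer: 234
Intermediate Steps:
U(s, q) = 1/(-12 + q)
234*U(F, 13) = 234/(-12 + 13) = 234/1 = 234*1 = 234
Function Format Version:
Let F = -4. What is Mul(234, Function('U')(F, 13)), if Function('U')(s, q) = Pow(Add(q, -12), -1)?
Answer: 234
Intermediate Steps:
Function('U')(s, q) = Pow(Add(-12, q), -1)
Mul(234, Function('U')(F, 13)) = Mul(234, Pow(Add(-12, 13), -1)) = Mul(234, Pow(1, -1)) = Mul(234, 1) = 234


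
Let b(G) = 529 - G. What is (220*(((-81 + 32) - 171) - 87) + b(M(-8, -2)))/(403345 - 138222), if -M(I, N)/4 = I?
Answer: -67043/265123 ≈ -0.25287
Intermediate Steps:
M(I, N) = -4*I
(220*(((-81 + 32) - 171) - 87) + b(M(-8, -2)))/(403345 - 138222) = (220*(((-81 + 32) - 171) - 87) + (529 - (-4)*(-8)))/(403345 - 138222) = (220*((-49 - 171) - 87) + (529 - 1*32))/265123 = (220*(-220 - 87) + (529 - 32))*(1/265123) = (220*(-307) + 497)*(1/265123) = (-67540 + 497)*(1/265123) = -67043*1/265123 = -67043/265123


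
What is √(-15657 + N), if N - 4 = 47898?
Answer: √32245 ≈ 179.57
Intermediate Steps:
N = 47902 (N = 4 + 47898 = 47902)
√(-15657 + N) = √(-15657 + 47902) = √32245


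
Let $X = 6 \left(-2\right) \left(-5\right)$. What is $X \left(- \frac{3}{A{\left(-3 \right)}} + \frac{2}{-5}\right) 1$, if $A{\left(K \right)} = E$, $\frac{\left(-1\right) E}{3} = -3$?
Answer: $-44$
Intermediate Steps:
$E = 9$ ($E = \left(-3\right) \left(-3\right) = 9$)
$A{\left(K \right)} = 9$
$X = 60$ ($X = \left(-12\right) \left(-5\right) = 60$)
$X \left(- \frac{3}{A{\left(-3 \right)}} + \frac{2}{-5}\right) 1 = 60 \left(- \frac{3}{9} + \frac{2}{-5}\right) 1 = 60 \left(\left(-3\right) \frac{1}{9} + 2 \left(- \frac{1}{5}\right)\right) 1 = 60 \left(- \frac{1}{3} - \frac{2}{5}\right) 1 = 60 \left(- \frac{11}{15}\right) 1 = \left(-44\right) 1 = -44$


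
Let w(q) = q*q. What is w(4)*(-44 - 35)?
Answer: -1264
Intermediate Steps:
w(q) = q²
w(4)*(-44 - 35) = 4²*(-44 - 35) = 16*(-79) = -1264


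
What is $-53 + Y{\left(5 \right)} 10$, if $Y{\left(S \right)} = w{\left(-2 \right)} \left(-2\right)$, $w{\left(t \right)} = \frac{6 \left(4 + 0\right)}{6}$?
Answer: $-133$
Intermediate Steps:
$w{\left(t \right)} = 4$ ($w{\left(t \right)} = 6 \cdot 4 \cdot \frac{1}{6} = 24 \cdot \frac{1}{6} = 4$)
$Y{\left(S \right)} = -8$ ($Y{\left(S \right)} = 4 \left(-2\right) = -8$)
$-53 + Y{\left(5 \right)} 10 = -53 - 80 = -133$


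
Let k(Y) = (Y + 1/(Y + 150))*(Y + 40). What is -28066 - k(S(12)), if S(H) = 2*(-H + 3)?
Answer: -166021/6 ≈ -27670.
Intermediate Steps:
S(H) = 6 - 2*H (S(H) = 2*(3 - H) = 6 - 2*H)
k(Y) = (40 + Y)*(Y + 1/(150 + Y)) (k(Y) = (Y + 1/(150 + Y))*(40 + Y) = (40 + Y)*(Y + 1/(150 + Y)))
-28066 - k(S(12)) = -28066 - (40 + (6 - 2*12)³ + 190*(6 - 2*12)² + 6001*(6 - 2*12))/(150 + (6 - 2*12)) = -28066 - (40 + (6 - 24)³ + 190*(6 - 24)² + 6001*(6 - 24))/(150 + (6 - 24)) = -28066 - (40 + (-18)³ + 190*(-18)² + 6001*(-18))/(150 - 18) = -28066 - (40 - 5832 + 190*324 - 108018)/132 = -28066 - (40 - 5832 + 61560 - 108018)/132 = -28066 - (-52250)/132 = -28066 - 1*(-2375/6) = -28066 + 2375/6 = -166021/6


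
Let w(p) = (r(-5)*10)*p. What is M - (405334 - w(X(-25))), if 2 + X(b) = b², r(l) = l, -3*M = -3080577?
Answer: 590375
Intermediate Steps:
M = 1026859 (M = -⅓*(-3080577) = 1026859)
X(b) = -2 + b²
w(p) = -50*p (w(p) = (-5*10)*p = -50*p)
M - (405334 - w(X(-25))) = 1026859 - (405334 - (-50)*(-2 + (-25)²)) = 1026859 - (405334 - (-50)*(-2 + 625)) = 1026859 - (405334 - (-50)*623) = 1026859 - (405334 - 1*(-31150)) = 1026859 - (405334 + 31150) = 1026859 - 1*436484 = 1026859 - 436484 = 590375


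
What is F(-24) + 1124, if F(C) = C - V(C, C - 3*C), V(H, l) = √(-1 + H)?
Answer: 1100 - 5*I ≈ 1100.0 - 5.0*I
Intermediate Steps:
F(C) = C - √(-1 + C)
F(-24) + 1124 = (-24 - √(-1 - 24)) + 1124 = (-24 - √(-25)) + 1124 = (-24 - 5*I) + 1124 = 1100 - 5*I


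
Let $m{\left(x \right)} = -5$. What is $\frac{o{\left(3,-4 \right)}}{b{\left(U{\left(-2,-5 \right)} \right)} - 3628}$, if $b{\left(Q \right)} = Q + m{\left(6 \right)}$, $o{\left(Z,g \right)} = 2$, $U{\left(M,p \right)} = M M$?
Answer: $- \frac{2}{3629} \approx -0.00055112$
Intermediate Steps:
$U{\left(M,p \right)} = M^{2}$
$b{\left(Q \right)} = -5 + Q$ ($b{\left(Q \right)} = Q - 5 = -5 + Q$)
$\frac{o{\left(3,-4 \right)}}{b{\left(U{\left(-2,-5 \right)} \right)} - 3628} = \frac{2}{\left(-5 + \left(-2\right)^{2}\right) - 3628} = \frac{2}{\left(-5 + 4\right) - 3628} = \frac{2}{-1 - 3628} = \frac{2}{-3629} = 2 \left(- \frac{1}{3629}\right) = - \frac{2}{3629}$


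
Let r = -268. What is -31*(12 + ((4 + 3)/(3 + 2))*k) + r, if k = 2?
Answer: -3634/5 ≈ -726.80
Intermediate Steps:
-31*(12 + ((4 + 3)/(3 + 2))*k) + r = -31*(12 + ((4 + 3)/(3 + 2))*2) - 268 = -31*(12 + (7/5)*2) - 268 = -31*(12 + 14/5) - 268 = -31*74/5 - 268 = -2294/5 - 268 = -3634/5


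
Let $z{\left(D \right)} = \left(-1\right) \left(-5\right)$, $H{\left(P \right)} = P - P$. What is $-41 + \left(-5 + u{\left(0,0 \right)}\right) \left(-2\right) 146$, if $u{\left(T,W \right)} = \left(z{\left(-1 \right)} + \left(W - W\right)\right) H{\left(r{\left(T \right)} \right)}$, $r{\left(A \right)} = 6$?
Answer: $1419$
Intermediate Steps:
$H{\left(P \right)} = 0$
$z{\left(D \right)} = 5$
$u{\left(T,W \right)} = 0$ ($u{\left(T,W \right)} = \left(5 + \left(W - W\right)\right) 0 = \left(5 + 0\right) 0 = 5 \cdot 0 = 0$)
$-41 + \left(-5 + u{\left(0,0 \right)}\right) \left(-2\right) 146 = -41 + \left(-5 + 0\right) \left(-2\right) 146 = -41 + \left(-5\right) \left(-2\right) 146 = -41 + 10 \cdot 146 = -41 + 1460 = 1419$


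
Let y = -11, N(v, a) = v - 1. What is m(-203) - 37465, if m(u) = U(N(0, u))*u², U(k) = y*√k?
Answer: -37465 - 453299*I ≈ -37465.0 - 4.533e+5*I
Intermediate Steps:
N(v, a) = -1 + v
U(k) = -11*√k
m(u) = -11*I*u² (m(u) = (-11*√(-1 + 0))*u² = (-11*I)*u² = -11*I*u²)
m(-203) - 37465 = -11*I*(-203)² - 37465 = -11*I*41209 - 37465 = -453299*I - 37465 = -37465 - 453299*I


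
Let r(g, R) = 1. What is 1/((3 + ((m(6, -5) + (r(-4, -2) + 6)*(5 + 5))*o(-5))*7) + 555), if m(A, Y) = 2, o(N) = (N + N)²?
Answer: 1/50958 ≈ 1.9624e-5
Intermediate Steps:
o(N) = 4*N² (o(N) = (2*N)² = 4*N²)
1/((3 + ((m(6, -5) + (r(-4, -2) + 6)*(5 + 5))*o(-5))*7) + 555) = 1/((3 + ((2 + (1 + 6)*(5 + 5))*(4*(-5)²))*7) + 555) = 1/((3 + ((2 + 7*10)*(4*25))*7) + 555) = 1/((3 + ((2 + 70)*100)*7) + 555) = 1/((3 + (72*100)*7) + 555) = 1/((3 + 7200*7) + 555) = 1/((3 + 50400) + 555) = 1/(50403 + 555) = 1/50958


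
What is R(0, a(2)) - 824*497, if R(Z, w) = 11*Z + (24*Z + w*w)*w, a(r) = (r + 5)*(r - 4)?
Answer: -412272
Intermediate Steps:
a(r) = (-4 + r)*(5 + r) (a(r) = (5 + r)*(-4 + r) = (-4 + r)*(5 + r))
R(Z, w) = 11*Z + w*(w² + 24*Z) (R(Z, w) = 11*Z + (24*Z + w²)*w = 11*Z + (w² + 24*Z)*w = 11*Z + w*(w² + 24*Z))
R(0, a(2)) - 824*497 = ((-20 + 2 + 2²)³ + 11*0 + 24*0*(-20 + 2 + 2²)) - 824*497 = ((-20 + 2 + 4)³ + 0 + 24*0*(-20 + 2 + 4)) - 409528 = ((-14)³ + 0 + 24*0*(-14)) - 409528 = (-2744 + 0 + 0) - 409528 = -2744 - 409528 = -412272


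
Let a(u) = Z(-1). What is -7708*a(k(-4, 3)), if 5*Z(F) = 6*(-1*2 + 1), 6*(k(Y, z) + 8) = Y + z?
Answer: 46248/5 ≈ 9249.6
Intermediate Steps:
k(Y, z) = -8 + Y/6 + z/6 (k(Y, z) = -8 + (Y + z)/6 = -8 + (Y/6 + z/6) = -8 + Y/6 + z/6)
Z(F) = -6/5 (Z(F) = (6*(-1*2 + 1))/5 = (6*(-2 + 1))/5 = (6*(-1))/5 = (⅕)*(-6) = -6/5)
a(u) = -6/5
-7708*a(k(-4, 3)) = -7708*(-6/5) = 46248/5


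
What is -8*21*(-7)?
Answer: 1176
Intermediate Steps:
-8*21*(-7) = -168*(-7) = 1176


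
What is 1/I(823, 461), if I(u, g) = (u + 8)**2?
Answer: 1/690561 ≈ 1.4481e-6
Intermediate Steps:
I(u, g) = (8 + u)**2
1/I(823, 461) = 1/((8 + 823)**2) = 1/(831**2) = 1/690561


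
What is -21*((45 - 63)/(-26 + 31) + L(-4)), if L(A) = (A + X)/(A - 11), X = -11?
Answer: 273/5 ≈ 54.600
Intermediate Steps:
L(A) = 1 (L(A) = (A - 11)/(A - 11) = (-11 + A)/(-11 + A) = 1)
-21*((45 - 63)/(-26 + 31) + L(-4)) = -21*((45 - 63)/(-26 + 31) + 1) = -21*(-18/5 + 1) = -21*(-13/5) = 273/5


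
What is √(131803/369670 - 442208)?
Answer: I*√1233271172229310/52810 ≈ 664.99*I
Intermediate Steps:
√(131803/369670 - 442208) = √(131803*(1/369670) - 442208) = √(18829/52810 - 442208) = √(-23352985651/52810) = I*√1233271172229310/52810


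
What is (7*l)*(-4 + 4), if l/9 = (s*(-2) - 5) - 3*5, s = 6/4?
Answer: 0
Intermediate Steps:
s = 3/2 (s = 6*(¼) = 3/2 ≈ 1.5000)
l = -207 (l = 9*(((3/2)*(-2) - 5) - 3*5) = 9*((-3 - 5) - 1*15) = 9*(-8 - 15) = 9*(-23) = -207)
(7*l)*(-4 + 4) = (7*(-207))*(-4 + 4) = -1449*0 = 0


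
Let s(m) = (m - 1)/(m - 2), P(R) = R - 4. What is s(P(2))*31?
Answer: 93/4 ≈ 23.250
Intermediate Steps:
P(R) = -4 + R
s(m) = (-1 + m)/(-2 + m)
s(P(2))*31 = ((-1 + (-4 + 2))/(-2 + (-4 + 2)))*31 = ((-1 - 2)/(-2 - 2))*31 = (-3/(-4))*31 = -¼*(-3)*31 = (¾)*31 = 93/4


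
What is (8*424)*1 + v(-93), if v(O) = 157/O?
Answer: 315299/93 ≈ 3390.3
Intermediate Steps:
(8*424)*1 + v(-93) = (8*424)*1 + 157/(-93) = 3392*1 + 157*(-1/93) = 3392 - 157/93 = 315299/93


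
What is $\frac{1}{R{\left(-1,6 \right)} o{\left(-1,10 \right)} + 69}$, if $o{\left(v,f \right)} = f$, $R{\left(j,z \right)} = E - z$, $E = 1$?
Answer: $\frac{1}{19} \approx 0.052632$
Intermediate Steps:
$R{\left(j,z \right)} = 1 - z$
$\frac{1}{R{\left(-1,6 \right)} o{\left(-1,10 \right)} + 69} = \frac{1}{\left(1 - 6\right) 10 + 69} = \frac{1}{\left(-5\right) 10 + 69} = \frac{1}{-50 + 69} = \frac{1}{19}$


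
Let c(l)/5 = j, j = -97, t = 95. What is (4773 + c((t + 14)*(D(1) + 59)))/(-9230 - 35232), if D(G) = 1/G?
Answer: -2144/22231 ≈ -0.096442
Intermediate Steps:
c(l) = -485 (c(l) = 5*(-97) = -485)
(4773 + c((t + 14)*(D(1) + 59)))/(-9230 - 35232) = (4773 - 485)/(-9230 - 35232) = 4288/(-44462) = 4288*(-1/44462) = -2144/22231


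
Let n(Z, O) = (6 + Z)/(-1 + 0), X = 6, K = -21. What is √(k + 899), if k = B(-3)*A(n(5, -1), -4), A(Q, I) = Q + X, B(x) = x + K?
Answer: √1019 ≈ 31.922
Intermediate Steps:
n(Z, O) = -6 - Z (n(Z, O) = (6 + Z)/(-1) = (6 + Z)*(-1) = -6 - Z)
B(x) = -21 + x (B(x) = x - 21 = -21 + x)
A(Q, I) = 6 + Q (A(Q, I) = Q + 6 = 6 + Q)
k = 120 (k = (-21 - 3)*(6 + (-6 - 1*5)) = -24*(6 + (-6 - 5)) = -24*(6 - 11) = -24*(-5) = 120)
√(k + 899) = √(120 + 899) = √1019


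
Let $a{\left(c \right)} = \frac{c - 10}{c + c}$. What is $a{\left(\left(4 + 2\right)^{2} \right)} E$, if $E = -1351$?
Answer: $- \frac{17563}{36} \approx -487.86$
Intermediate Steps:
$a{\left(c \right)} = \frac{-10 + c}{2 c}$
$a{\left(\left(4 + 2\right)^{2} \right)} E = \frac{-10 + \left(4 + 2\right)^{2}}{2 \left(4 + 2\right)^{2}} \left(-1351\right) = \frac{-10 + 6^{2}}{2 \cdot 6^{2}} \left(-1351\right) = \frac{-10 + 36}{2 \cdot 36} \left(-1351\right) = \frac{1}{2} \cdot \frac{1}{36} \cdot 26 \left(-1351\right) = \frac{13}{36} \left(-1351\right) = - \frac{17563}{36}$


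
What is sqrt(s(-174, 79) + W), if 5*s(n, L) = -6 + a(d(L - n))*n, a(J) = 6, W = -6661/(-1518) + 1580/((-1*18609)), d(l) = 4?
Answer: I*sqrt(18237900444532098)/9416154 ≈ 14.342*I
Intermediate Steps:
W = 40518703/9416154 (W = -6661*(-1/1518) + 1580/(-18609) = 6661/1518 + 1580*(-1/18609) = 6661/1518 - 1580/18609 = 40518703/9416154 ≈ 4.3031)
s(n, L) = -6/5 + 6*n/5 (s(n, L) = (-6 + 6*n)/5 = -6/5 + 6*n/5)
sqrt(s(-174, 79) + W) = sqrt((-6/5 + (6/5)*(-174)) + 40518703/9416154) = sqrt((-6/5 - 1044/5) + 40518703/9416154) = sqrt(-210 + 40518703/9416154) = sqrt(-1936873637/9416154) = I*sqrt(18237900444532098)/9416154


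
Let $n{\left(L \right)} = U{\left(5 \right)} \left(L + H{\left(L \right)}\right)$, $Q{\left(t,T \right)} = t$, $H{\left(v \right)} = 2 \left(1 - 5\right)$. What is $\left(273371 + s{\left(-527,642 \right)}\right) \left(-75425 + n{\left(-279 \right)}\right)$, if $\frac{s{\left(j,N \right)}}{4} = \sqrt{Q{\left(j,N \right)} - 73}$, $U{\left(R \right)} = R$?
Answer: $-21011295060 - 3074400 i \sqrt{6} \approx -2.1011 \cdot 10^{10} - 7.5307 \cdot 10^{6} i$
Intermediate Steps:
$H{\left(v \right)} = -8$ ($H{\left(v \right)} = 2 \left(-4\right) = -8$)
$s{\left(j,N \right)} = 4 \sqrt{-73 + j}$ ($s{\left(j,N \right)} = 4 \sqrt{j - 73} = 4 \sqrt{-73 + j}$)
$n{\left(L \right)} = -40 + 5 L$ ($n{\left(L \right)} = 5 \left(L - 8\right) = 5 \left(-8 + L\right) = -40 + 5 L$)
$\left(273371 + s{\left(-527,642 \right)}\right) \left(-75425 + n{\left(-279 \right)}\right) = \left(273371 + 4 \sqrt{-73 - 527}\right) \left(-75425 + \left(-40 + 5 \left(-279\right)\right)\right) = \left(273371 + 4 \sqrt{-600}\right) \left(-75425 - 1435\right) = \left(273371 + 4 \cdot 10 i \sqrt{6}\right) \left(-75425 - 1435\right) = \left(273371 + 40 i \sqrt{6}\right) \left(-76860\right) = -21011295060 - 3074400 i \sqrt{6}$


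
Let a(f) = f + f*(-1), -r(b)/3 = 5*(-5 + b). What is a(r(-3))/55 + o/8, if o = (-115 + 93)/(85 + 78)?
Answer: -11/652 ≈ -0.016871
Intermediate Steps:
r(b) = 75 - 15*b (r(b) = -15*(-5 + b) = -3*(-25 + 5*b) = 75 - 15*b)
a(f) = 0 (a(f) = f - f = 0)
o = -22/163 ≈ -0.13497
a(r(-3))/55 + o/8 = 0/55 - 22/163/8 = 0*(1/55) - 22/163*⅛ = 0 - 11/652 = -11/652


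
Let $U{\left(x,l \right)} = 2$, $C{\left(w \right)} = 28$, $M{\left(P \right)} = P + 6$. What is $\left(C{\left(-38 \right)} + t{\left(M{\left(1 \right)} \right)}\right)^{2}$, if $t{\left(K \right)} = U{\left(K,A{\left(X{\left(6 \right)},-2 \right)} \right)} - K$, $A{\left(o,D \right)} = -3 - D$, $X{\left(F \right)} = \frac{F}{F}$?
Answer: $529$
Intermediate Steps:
$M{\left(P \right)} = 6 + P$
$X{\left(F \right)} = 1$
$t{\left(K \right)} = 2 - K$
$\left(C{\left(-38 \right)} + t{\left(M{\left(1 \right)} \right)}\right)^{2} = \left(28 + \left(2 - \left(6 + 1\right)\right)\right)^{2} = \left(28 + \left(2 - 7\right)\right)^{2} = \left(28 - 5\right)^{2} = 23^{2} = 529$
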